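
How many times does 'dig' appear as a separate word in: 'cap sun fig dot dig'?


Scanning each word for exact match 'dig':
  Word 1: 'cap' -> no
  Word 2: 'sun' -> no
  Word 3: 'fig' -> no
  Word 4: 'dot' -> no
  Word 5: 'dig' -> MATCH
Total matches: 1

1


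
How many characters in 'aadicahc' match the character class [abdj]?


Character class [abdj] matches any of: {a, b, d, j}
Scanning string 'aadicahc' character by character:
  pos 0: 'a' -> MATCH
  pos 1: 'a' -> MATCH
  pos 2: 'd' -> MATCH
  pos 3: 'i' -> no
  pos 4: 'c' -> no
  pos 5: 'a' -> MATCH
  pos 6: 'h' -> no
  pos 7: 'c' -> no
Total matches: 4

4


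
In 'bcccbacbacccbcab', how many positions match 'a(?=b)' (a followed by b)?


Lookahead 'a(?=b)' matches 'a' only when followed by 'b'.
String: 'bcccbacbacccbcab'
Checking each position where char is 'a':
  pos 5: 'a' -> no (next='c')
  pos 8: 'a' -> no (next='c')
  pos 14: 'a' -> MATCH (next='b')
Matching positions: [14]
Count: 1

1


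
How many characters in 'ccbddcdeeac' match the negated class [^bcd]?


Negated class [^bcd] matches any char NOT in {b, c, d}
Scanning 'ccbddcdeeac':
  pos 0: 'c' -> no (excluded)
  pos 1: 'c' -> no (excluded)
  pos 2: 'b' -> no (excluded)
  pos 3: 'd' -> no (excluded)
  pos 4: 'd' -> no (excluded)
  pos 5: 'c' -> no (excluded)
  pos 6: 'd' -> no (excluded)
  pos 7: 'e' -> MATCH
  pos 8: 'e' -> MATCH
  pos 9: 'a' -> MATCH
  pos 10: 'c' -> no (excluded)
Total matches: 3

3


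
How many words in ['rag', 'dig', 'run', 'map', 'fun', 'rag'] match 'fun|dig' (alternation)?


Alternation 'fun|dig' matches either 'fun' or 'dig'.
Checking each word:
  'rag' -> no
  'dig' -> MATCH
  'run' -> no
  'map' -> no
  'fun' -> MATCH
  'rag' -> no
Matches: ['dig', 'fun']
Count: 2

2


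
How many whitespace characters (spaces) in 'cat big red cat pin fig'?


\s matches whitespace characters (spaces, tabs, etc.).
Text: 'cat big red cat pin fig'
This text has 6 words separated by spaces.
Number of spaces = number of words - 1 = 6 - 1 = 5

5


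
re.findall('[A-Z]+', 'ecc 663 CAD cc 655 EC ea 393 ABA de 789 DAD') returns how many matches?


Pattern '[A-Z]+' finds one or more uppercase letters.
Text: 'ecc 663 CAD cc 655 EC ea 393 ABA de 789 DAD'
Scanning for matches:
  Match 1: 'CAD'
  Match 2: 'EC'
  Match 3: 'ABA'
  Match 4: 'DAD'
Total matches: 4

4


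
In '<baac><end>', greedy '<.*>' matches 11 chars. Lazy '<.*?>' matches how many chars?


Greedy '<.*>' tries to match as MUCH as possible.
Lazy '<.*?>' tries to match as LITTLE as possible.

String: '<baac><end>'
Greedy '<.*>' starts at first '<' and extends to the LAST '>': '<baac><end>' (11 chars)
Lazy '<.*?>' starts at first '<' and stops at the FIRST '>': '<baac>' (6 chars)

6


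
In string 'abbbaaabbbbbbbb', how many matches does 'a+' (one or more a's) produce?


Pattern 'a+' matches one or more consecutive a's.
String: 'abbbaaabbbbbbbb'
Scanning for runs of a:
  Match 1: 'a' (length 1)
  Match 2: 'aaa' (length 3)
Total matches: 2

2


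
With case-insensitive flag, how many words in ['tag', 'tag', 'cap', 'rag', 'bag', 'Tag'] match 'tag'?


Case-insensitive matching: compare each word's lowercase form to 'tag'.
  'tag' -> lower='tag' -> MATCH
  'tag' -> lower='tag' -> MATCH
  'cap' -> lower='cap' -> no
  'rag' -> lower='rag' -> no
  'bag' -> lower='bag' -> no
  'Tag' -> lower='tag' -> MATCH
Matches: ['tag', 'tag', 'Tag']
Count: 3

3


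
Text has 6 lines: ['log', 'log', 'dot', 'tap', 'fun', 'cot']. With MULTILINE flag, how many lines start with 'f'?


With MULTILINE flag, ^ matches the start of each line.
Lines: ['log', 'log', 'dot', 'tap', 'fun', 'cot']
Checking which lines start with 'f':
  Line 1: 'log' -> no
  Line 2: 'log' -> no
  Line 3: 'dot' -> no
  Line 4: 'tap' -> no
  Line 5: 'fun' -> MATCH
  Line 6: 'cot' -> no
Matching lines: ['fun']
Count: 1

1


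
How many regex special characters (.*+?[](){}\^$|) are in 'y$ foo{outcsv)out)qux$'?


Regex special characters are: . * + ? [ ] ( ) { } \ ^ $ |
Scanning 'y$ foo{outcsv)out)qux$':
  pos 1: '$' -> SPECIAL
  pos 6: '{' -> SPECIAL
  pos 13: ')' -> SPECIAL
  pos 17: ')' -> SPECIAL
  pos 21: '$' -> SPECIAL
Special chars found: ['$', '{', ')', ')', '$']
Total: 5

5


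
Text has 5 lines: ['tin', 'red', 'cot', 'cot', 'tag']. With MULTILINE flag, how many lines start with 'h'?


With MULTILINE flag, ^ matches the start of each line.
Lines: ['tin', 'red', 'cot', 'cot', 'tag']
Checking which lines start with 'h':
  Line 1: 'tin' -> no
  Line 2: 'red' -> no
  Line 3: 'cot' -> no
  Line 4: 'cot' -> no
  Line 5: 'tag' -> no
Matching lines: []
Count: 0

0


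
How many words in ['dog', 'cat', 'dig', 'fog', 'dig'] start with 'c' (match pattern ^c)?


Pattern ^c anchors to start of word. Check which words begin with 'c':
  'dog' -> no
  'cat' -> MATCH (starts with 'c')
  'dig' -> no
  'fog' -> no
  'dig' -> no
Matching words: ['cat']
Count: 1

1


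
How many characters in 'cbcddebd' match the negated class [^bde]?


Negated class [^bde] matches any char NOT in {b, d, e}
Scanning 'cbcddebd':
  pos 0: 'c' -> MATCH
  pos 1: 'b' -> no (excluded)
  pos 2: 'c' -> MATCH
  pos 3: 'd' -> no (excluded)
  pos 4: 'd' -> no (excluded)
  pos 5: 'e' -> no (excluded)
  pos 6: 'b' -> no (excluded)
  pos 7: 'd' -> no (excluded)
Total matches: 2

2


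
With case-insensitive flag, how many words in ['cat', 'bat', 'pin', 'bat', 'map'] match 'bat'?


Case-insensitive matching: compare each word's lowercase form to 'bat'.
  'cat' -> lower='cat' -> no
  'bat' -> lower='bat' -> MATCH
  'pin' -> lower='pin' -> no
  'bat' -> lower='bat' -> MATCH
  'map' -> lower='map' -> no
Matches: ['bat', 'bat']
Count: 2

2


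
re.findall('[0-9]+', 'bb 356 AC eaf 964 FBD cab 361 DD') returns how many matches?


Pattern '[0-9]+' finds one or more digits.
Text: 'bb 356 AC eaf 964 FBD cab 361 DD'
Scanning for matches:
  Match 1: '356'
  Match 2: '964'
  Match 3: '361'
Total matches: 3

3


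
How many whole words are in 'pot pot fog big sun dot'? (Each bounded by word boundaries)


Word boundaries (\b) mark the start/end of each word.
Text: 'pot pot fog big sun dot'
Splitting by whitespace:
  Word 1: 'pot'
  Word 2: 'pot'
  Word 3: 'fog'
  Word 4: 'big'
  Word 5: 'sun'
  Word 6: 'dot'
Total whole words: 6

6


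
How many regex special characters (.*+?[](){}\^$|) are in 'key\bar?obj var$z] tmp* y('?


Regex special characters are: . * + ? [ ] ( ) { } \ ^ $ |
Scanning 'key\bar?obj var$z] tmp* y(':
  pos 3: '\' -> SPECIAL
  pos 7: '?' -> SPECIAL
  pos 15: '$' -> SPECIAL
  pos 17: ']' -> SPECIAL
  pos 22: '*' -> SPECIAL
  pos 25: '(' -> SPECIAL
Special chars found: ['\\', '?', '$', ']', '*', '(']
Total: 6

6


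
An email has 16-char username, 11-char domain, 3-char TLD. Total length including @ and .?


An email address has format: username@domain.tld
Username length: 16
'@' character: 1
Domain length: 11
'.' character: 1
TLD length: 3
Total = 16 + 1 + 11 + 1 + 3 = 32

32


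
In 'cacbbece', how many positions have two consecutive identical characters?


Looking for consecutive identical characters in 'cacbbece':
  pos 0-1: 'c' vs 'a' -> different
  pos 1-2: 'a' vs 'c' -> different
  pos 2-3: 'c' vs 'b' -> different
  pos 3-4: 'b' vs 'b' -> MATCH ('bb')
  pos 4-5: 'b' vs 'e' -> different
  pos 5-6: 'e' vs 'c' -> different
  pos 6-7: 'c' vs 'e' -> different
Consecutive identical pairs: ['bb']
Count: 1

1


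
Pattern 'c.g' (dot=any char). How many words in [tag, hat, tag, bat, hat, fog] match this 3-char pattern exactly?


Pattern 'c.g' means: starts with 'c', any single char, ends with 'g'.
Checking each word (must be exactly 3 chars):
  'tag' (len=3): no
  'hat' (len=3): no
  'tag' (len=3): no
  'bat' (len=3): no
  'hat' (len=3): no
  'fog' (len=3): no
Matching words: []
Total: 0

0


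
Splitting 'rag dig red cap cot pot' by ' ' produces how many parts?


Splitting by ' ' breaks the string at each occurrence of the separator.
Text: 'rag dig red cap cot pot'
Parts after split:
  Part 1: 'rag'
  Part 2: 'dig'
  Part 3: 'red'
  Part 4: 'cap'
  Part 5: 'cot'
  Part 6: 'pot'
Total parts: 6

6


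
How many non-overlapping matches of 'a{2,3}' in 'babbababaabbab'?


Pattern 'a{2,3}' matches between 2 and 3 consecutive a's (greedy).
String: 'babbababaabbab'
Finding runs of a's and applying greedy matching:
  Run at pos 1: 'a' (length 1)
  Run at pos 4: 'a' (length 1)
  Run at pos 6: 'a' (length 1)
  Run at pos 8: 'aa' (length 2)
  Run at pos 12: 'a' (length 1)
Matches: ['aa']
Count: 1

1


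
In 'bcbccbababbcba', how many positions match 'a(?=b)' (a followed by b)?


Lookahead 'a(?=b)' matches 'a' only when followed by 'b'.
String: 'bcbccbababbcba'
Checking each position where char is 'a':
  pos 6: 'a' -> MATCH (next='b')
  pos 8: 'a' -> MATCH (next='b')
Matching positions: [6, 8]
Count: 2

2


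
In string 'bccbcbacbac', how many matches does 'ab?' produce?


Pattern 'ab?' matches 'a' optionally followed by 'b'.
String: 'bccbcbacbac'
Scanning left to right for 'a' then checking next char:
  Match 1: 'a' (a not followed by b)
  Match 2: 'a' (a not followed by b)
Total matches: 2

2


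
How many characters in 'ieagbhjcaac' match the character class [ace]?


Character class [ace] matches any of: {a, c, e}
Scanning string 'ieagbhjcaac' character by character:
  pos 0: 'i' -> no
  pos 1: 'e' -> MATCH
  pos 2: 'a' -> MATCH
  pos 3: 'g' -> no
  pos 4: 'b' -> no
  pos 5: 'h' -> no
  pos 6: 'j' -> no
  pos 7: 'c' -> MATCH
  pos 8: 'a' -> MATCH
  pos 9: 'a' -> MATCH
  pos 10: 'c' -> MATCH
Total matches: 6

6


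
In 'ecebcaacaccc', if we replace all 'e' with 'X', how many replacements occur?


re.sub('e', 'X', text) replaces every occurrence of 'e' with 'X'.
Text: 'ecebcaacaccc'
Scanning for 'e':
  pos 0: 'e' -> replacement #1
  pos 2: 'e' -> replacement #2
Total replacements: 2

2


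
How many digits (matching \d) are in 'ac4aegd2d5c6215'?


\d matches any digit 0-9.
Scanning 'ac4aegd2d5c6215':
  pos 2: '4' -> DIGIT
  pos 7: '2' -> DIGIT
  pos 9: '5' -> DIGIT
  pos 11: '6' -> DIGIT
  pos 12: '2' -> DIGIT
  pos 13: '1' -> DIGIT
  pos 14: '5' -> DIGIT
Digits found: ['4', '2', '5', '6', '2', '1', '5']
Total: 7

7


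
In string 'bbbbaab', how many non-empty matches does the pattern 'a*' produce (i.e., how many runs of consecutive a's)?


Pattern 'a*' matches zero or more a's. We want non-empty runs of consecutive a's.
String: 'bbbbaab'
Walking through the string to find runs of a's:
  Run 1: positions 4-5 -> 'aa'
Non-empty runs found: ['aa']
Count: 1

1


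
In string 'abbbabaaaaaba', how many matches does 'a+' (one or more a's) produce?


Pattern 'a+' matches one or more consecutive a's.
String: 'abbbabaaaaaba'
Scanning for runs of a:
  Match 1: 'a' (length 1)
  Match 2: 'a' (length 1)
  Match 3: 'aaaaa' (length 5)
  Match 4: 'a' (length 1)
Total matches: 4

4


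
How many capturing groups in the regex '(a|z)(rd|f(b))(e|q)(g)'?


To count capturing groups, count each '(' that starts a group.
Pattern: '(a|z)(rd|f(b))(e|q)(g)'
Walking through the pattern:
  Position 0: '(' -> group #1
  Position 5: '(' -> group #2
  Position 10: '(' -> group #3
  Position 14: '(' -> group #4
  Position 19: '(' -> group #5
Total capturing groups: 5

5


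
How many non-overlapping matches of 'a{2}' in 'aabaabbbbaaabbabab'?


Pattern 'a{2}' matches exactly 2 consecutive a's (greedy, non-overlapping).
String: 'aabaabbbbaaabbabab'
Scanning for runs of a's:
  Run at pos 0: 'aa' (length 2) -> 1 match(es)
  Run at pos 3: 'aa' (length 2) -> 1 match(es)
  Run at pos 9: 'aaa' (length 3) -> 1 match(es)
  Run at pos 14: 'a' (length 1) -> 0 match(es)
  Run at pos 16: 'a' (length 1) -> 0 match(es)
Matches found: ['aa', 'aa', 'aa']
Total: 3

3


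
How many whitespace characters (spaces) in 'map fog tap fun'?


\s matches whitespace characters (spaces, tabs, etc.).
Text: 'map fog tap fun'
This text has 4 words separated by spaces.
Number of spaces = number of words - 1 = 4 - 1 = 3

3


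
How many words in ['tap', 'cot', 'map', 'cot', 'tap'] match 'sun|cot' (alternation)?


Alternation 'sun|cot' matches either 'sun' or 'cot'.
Checking each word:
  'tap' -> no
  'cot' -> MATCH
  'map' -> no
  'cot' -> MATCH
  'tap' -> no
Matches: ['cot', 'cot']
Count: 2

2


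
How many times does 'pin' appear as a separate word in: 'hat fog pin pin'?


Scanning each word for exact match 'pin':
  Word 1: 'hat' -> no
  Word 2: 'fog' -> no
  Word 3: 'pin' -> MATCH
  Word 4: 'pin' -> MATCH
Total matches: 2

2


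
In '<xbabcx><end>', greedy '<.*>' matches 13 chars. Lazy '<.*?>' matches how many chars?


Greedy '<.*>' tries to match as MUCH as possible.
Lazy '<.*?>' tries to match as LITTLE as possible.

String: '<xbabcx><end>'
Greedy '<.*>' starts at first '<' and extends to the LAST '>': '<xbabcx><end>' (13 chars)
Lazy '<.*?>' starts at first '<' and stops at the FIRST '>': '<xbabcx>' (8 chars)

8


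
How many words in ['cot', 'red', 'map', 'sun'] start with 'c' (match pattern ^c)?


Pattern ^c anchors to start of word. Check which words begin with 'c':
  'cot' -> MATCH (starts with 'c')
  'red' -> no
  'map' -> no
  'sun' -> no
Matching words: ['cot']
Count: 1

1


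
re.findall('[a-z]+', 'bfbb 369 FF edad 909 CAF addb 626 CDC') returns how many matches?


Pattern '[a-z]+' finds one or more lowercase letters.
Text: 'bfbb 369 FF edad 909 CAF addb 626 CDC'
Scanning for matches:
  Match 1: 'bfbb'
  Match 2: 'edad'
  Match 3: 'addb'
Total matches: 3

3


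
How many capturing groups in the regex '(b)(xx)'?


To count capturing groups, count each '(' that starts a group.
Pattern: '(b)(xx)'
Walking through the pattern:
  Position 0: '(' -> group #1
  Position 3: '(' -> group #2
Total capturing groups: 2

2


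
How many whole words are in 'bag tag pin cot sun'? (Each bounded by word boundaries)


Word boundaries (\b) mark the start/end of each word.
Text: 'bag tag pin cot sun'
Splitting by whitespace:
  Word 1: 'bag'
  Word 2: 'tag'
  Word 3: 'pin'
  Word 4: 'cot'
  Word 5: 'sun'
Total whole words: 5

5


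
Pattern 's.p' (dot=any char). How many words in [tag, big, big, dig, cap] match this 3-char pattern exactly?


Pattern 's.p' means: starts with 's', any single char, ends with 'p'.
Checking each word (must be exactly 3 chars):
  'tag' (len=3): no
  'big' (len=3): no
  'big' (len=3): no
  'dig' (len=3): no
  'cap' (len=3): no
Matching words: []
Total: 0

0


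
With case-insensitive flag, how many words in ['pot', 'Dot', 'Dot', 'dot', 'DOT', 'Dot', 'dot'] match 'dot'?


Case-insensitive matching: compare each word's lowercase form to 'dot'.
  'pot' -> lower='pot' -> no
  'Dot' -> lower='dot' -> MATCH
  'Dot' -> lower='dot' -> MATCH
  'dot' -> lower='dot' -> MATCH
  'DOT' -> lower='dot' -> MATCH
  'Dot' -> lower='dot' -> MATCH
  'dot' -> lower='dot' -> MATCH
Matches: ['Dot', 'Dot', 'dot', 'DOT', 'Dot', 'dot']
Count: 6

6


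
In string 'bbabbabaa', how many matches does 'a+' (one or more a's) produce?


Pattern 'a+' matches one or more consecutive a's.
String: 'bbabbabaa'
Scanning for runs of a:
  Match 1: 'a' (length 1)
  Match 2: 'a' (length 1)
  Match 3: 'aa' (length 2)
Total matches: 3

3


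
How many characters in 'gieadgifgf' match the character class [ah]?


Character class [ah] matches any of: {a, h}
Scanning string 'gieadgifgf' character by character:
  pos 0: 'g' -> no
  pos 1: 'i' -> no
  pos 2: 'e' -> no
  pos 3: 'a' -> MATCH
  pos 4: 'd' -> no
  pos 5: 'g' -> no
  pos 6: 'i' -> no
  pos 7: 'f' -> no
  pos 8: 'g' -> no
  pos 9: 'f' -> no
Total matches: 1

1


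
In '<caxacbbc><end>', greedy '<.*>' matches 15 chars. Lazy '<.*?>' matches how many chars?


Greedy '<.*>' tries to match as MUCH as possible.
Lazy '<.*?>' tries to match as LITTLE as possible.

String: '<caxacbbc><end>'
Greedy '<.*>' starts at first '<' and extends to the LAST '>': '<caxacbbc><end>' (15 chars)
Lazy '<.*?>' starts at first '<' and stops at the FIRST '>': '<caxacbbc>' (10 chars)

10


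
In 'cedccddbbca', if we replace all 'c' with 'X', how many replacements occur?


re.sub('c', 'X', text) replaces every occurrence of 'c' with 'X'.
Text: 'cedccddbbca'
Scanning for 'c':
  pos 0: 'c' -> replacement #1
  pos 3: 'c' -> replacement #2
  pos 4: 'c' -> replacement #3
  pos 9: 'c' -> replacement #4
Total replacements: 4

4


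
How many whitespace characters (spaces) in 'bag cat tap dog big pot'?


\s matches whitespace characters (spaces, tabs, etc.).
Text: 'bag cat tap dog big pot'
This text has 6 words separated by spaces.
Number of spaces = number of words - 1 = 6 - 1 = 5

5


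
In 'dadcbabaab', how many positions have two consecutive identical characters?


Looking for consecutive identical characters in 'dadcbabaab':
  pos 0-1: 'd' vs 'a' -> different
  pos 1-2: 'a' vs 'd' -> different
  pos 2-3: 'd' vs 'c' -> different
  pos 3-4: 'c' vs 'b' -> different
  pos 4-5: 'b' vs 'a' -> different
  pos 5-6: 'a' vs 'b' -> different
  pos 6-7: 'b' vs 'a' -> different
  pos 7-8: 'a' vs 'a' -> MATCH ('aa')
  pos 8-9: 'a' vs 'b' -> different
Consecutive identical pairs: ['aa']
Count: 1

1


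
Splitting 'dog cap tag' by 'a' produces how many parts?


Splitting by 'a' breaks the string at each occurrence of the separator.
Text: 'dog cap tag'
Parts after split:
  Part 1: 'dog c'
  Part 2: 'p t'
  Part 3: 'g'
Total parts: 3

3


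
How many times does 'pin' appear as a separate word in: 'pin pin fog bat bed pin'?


Scanning each word for exact match 'pin':
  Word 1: 'pin' -> MATCH
  Word 2: 'pin' -> MATCH
  Word 3: 'fog' -> no
  Word 4: 'bat' -> no
  Word 5: 'bed' -> no
  Word 6: 'pin' -> MATCH
Total matches: 3

3


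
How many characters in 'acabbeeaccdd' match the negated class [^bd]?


Negated class [^bd] matches any char NOT in {b, d}
Scanning 'acabbeeaccdd':
  pos 0: 'a' -> MATCH
  pos 1: 'c' -> MATCH
  pos 2: 'a' -> MATCH
  pos 3: 'b' -> no (excluded)
  pos 4: 'b' -> no (excluded)
  pos 5: 'e' -> MATCH
  pos 6: 'e' -> MATCH
  pos 7: 'a' -> MATCH
  pos 8: 'c' -> MATCH
  pos 9: 'c' -> MATCH
  pos 10: 'd' -> no (excluded)
  pos 11: 'd' -> no (excluded)
Total matches: 8

8


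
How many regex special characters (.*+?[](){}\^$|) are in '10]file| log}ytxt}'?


Regex special characters are: . * + ? [ ] ( ) { } \ ^ $ |
Scanning '10]file| log}ytxt}':
  pos 2: ']' -> SPECIAL
  pos 7: '|' -> SPECIAL
  pos 12: '}' -> SPECIAL
  pos 17: '}' -> SPECIAL
Special chars found: [']', '|', '}', '}']
Total: 4

4


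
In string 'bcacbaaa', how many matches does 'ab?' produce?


Pattern 'ab?' matches 'a' optionally followed by 'b'.
String: 'bcacbaaa'
Scanning left to right for 'a' then checking next char:
  Match 1: 'a' (a not followed by b)
  Match 2: 'a' (a not followed by b)
  Match 3: 'a' (a not followed by b)
  Match 4: 'a' (a not followed by b)
Total matches: 4

4


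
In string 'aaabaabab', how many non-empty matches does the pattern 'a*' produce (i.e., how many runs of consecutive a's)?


Pattern 'a*' matches zero or more a's. We want non-empty runs of consecutive a's.
String: 'aaabaabab'
Walking through the string to find runs of a's:
  Run 1: positions 0-2 -> 'aaa'
  Run 2: positions 4-5 -> 'aa'
  Run 3: positions 7-7 -> 'a'
Non-empty runs found: ['aaa', 'aa', 'a']
Count: 3

3


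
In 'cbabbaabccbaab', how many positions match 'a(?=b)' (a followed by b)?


Lookahead 'a(?=b)' matches 'a' only when followed by 'b'.
String: 'cbabbaabccbaab'
Checking each position where char is 'a':
  pos 2: 'a' -> MATCH (next='b')
  pos 5: 'a' -> no (next='a')
  pos 6: 'a' -> MATCH (next='b')
  pos 11: 'a' -> no (next='a')
  pos 12: 'a' -> MATCH (next='b')
Matching positions: [2, 6, 12]
Count: 3

3


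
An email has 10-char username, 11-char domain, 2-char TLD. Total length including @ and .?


An email address has format: username@domain.tld
Username length: 10
'@' character: 1
Domain length: 11
'.' character: 1
TLD length: 2
Total = 10 + 1 + 11 + 1 + 2 = 25

25


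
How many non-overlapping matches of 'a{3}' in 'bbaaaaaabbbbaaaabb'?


Pattern 'a{3}' matches exactly 3 consecutive a's (greedy, non-overlapping).
String: 'bbaaaaaabbbbaaaabb'
Scanning for runs of a's:
  Run at pos 2: 'aaaaaa' (length 6) -> 2 match(es)
  Run at pos 12: 'aaaa' (length 4) -> 1 match(es)
Matches found: ['aaa', 'aaa', 'aaa']
Total: 3

3


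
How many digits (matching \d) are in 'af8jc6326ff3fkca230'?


\d matches any digit 0-9.
Scanning 'af8jc6326ff3fkca230':
  pos 2: '8' -> DIGIT
  pos 5: '6' -> DIGIT
  pos 6: '3' -> DIGIT
  pos 7: '2' -> DIGIT
  pos 8: '6' -> DIGIT
  pos 11: '3' -> DIGIT
  pos 16: '2' -> DIGIT
  pos 17: '3' -> DIGIT
  pos 18: '0' -> DIGIT
Digits found: ['8', '6', '3', '2', '6', '3', '2', '3', '0']
Total: 9

9


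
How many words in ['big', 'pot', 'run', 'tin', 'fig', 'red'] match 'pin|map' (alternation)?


Alternation 'pin|map' matches either 'pin' or 'map'.
Checking each word:
  'big' -> no
  'pot' -> no
  'run' -> no
  'tin' -> no
  'fig' -> no
  'red' -> no
Matches: []
Count: 0

0


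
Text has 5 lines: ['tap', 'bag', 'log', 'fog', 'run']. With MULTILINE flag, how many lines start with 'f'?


With MULTILINE flag, ^ matches the start of each line.
Lines: ['tap', 'bag', 'log', 'fog', 'run']
Checking which lines start with 'f':
  Line 1: 'tap' -> no
  Line 2: 'bag' -> no
  Line 3: 'log' -> no
  Line 4: 'fog' -> MATCH
  Line 5: 'run' -> no
Matching lines: ['fog']
Count: 1

1


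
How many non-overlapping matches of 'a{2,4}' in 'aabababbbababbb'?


Pattern 'a{2,4}' matches between 2 and 4 consecutive a's (greedy).
String: 'aabababbbababbb'
Finding runs of a's and applying greedy matching:
  Run at pos 0: 'aa' (length 2)
  Run at pos 3: 'a' (length 1)
  Run at pos 5: 'a' (length 1)
  Run at pos 9: 'a' (length 1)
  Run at pos 11: 'a' (length 1)
Matches: ['aa']
Count: 1

1


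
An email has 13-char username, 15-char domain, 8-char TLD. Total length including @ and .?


An email address has format: username@domain.tld
Username length: 13
'@' character: 1
Domain length: 15
'.' character: 1
TLD length: 8
Total = 13 + 1 + 15 + 1 + 8 = 38

38


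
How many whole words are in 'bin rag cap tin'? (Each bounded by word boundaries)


Word boundaries (\b) mark the start/end of each word.
Text: 'bin rag cap tin'
Splitting by whitespace:
  Word 1: 'bin'
  Word 2: 'rag'
  Word 3: 'cap'
  Word 4: 'tin'
Total whole words: 4

4


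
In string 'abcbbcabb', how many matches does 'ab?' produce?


Pattern 'ab?' matches 'a' optionally followed by 'b'.
String: 'abcbbcabb'
Scanning left to right for 'a' then checking next char:
  Match 1: 'ab' (a followed by b)
  Match 2: 'ab' (a followed by b)
Total matches: 2

2


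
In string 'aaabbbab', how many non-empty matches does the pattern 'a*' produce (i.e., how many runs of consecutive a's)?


Pattern 'a*' matches zero or more a's. We want non-empty runs of consecutive a's.
String: 'aaabbbab'
Walking through the string to find runs of a's:
  Run 1: positions 0-2 -> 'aaa'
  Run 2: positions 6-6 -> 'a'
Non-empty runs found: ['aaa', 'a']
Count: 2

2


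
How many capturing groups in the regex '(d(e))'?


To count capturing groups, count each '(' that starts a group.
Pattern: '(d(e))'
Walking through the pattern:
  Position 0: '(' -> group #1
  Position 2: '(' -> group #2
Total capturing groups: 2

2


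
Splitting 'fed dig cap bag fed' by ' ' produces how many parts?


Splitting by ' ' breaks the string at each occurrence of the separator.
Text: 'fed dig cap bag fed'
Parts after split:
  Part 1: 'fed'
  Part 2: 'dig'
  Part 3: 'cap'
  Part 4: 'bag'
  Part 5: 'fed'
Total parts: 5

5


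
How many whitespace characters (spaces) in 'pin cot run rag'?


\s matches whitespace characters (spaces, tabs, etc.).
Text: 'pin cot run rag'
This text has 4 words separated by spaces.
Number of spaces = number of words - 1 = 4 - 1 = 3

3


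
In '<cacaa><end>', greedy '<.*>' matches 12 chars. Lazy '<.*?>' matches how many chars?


Greedy '<.*>' tries to match as MUCH as possible.
Lazy '<.*?>' tries to match as LITTLE as possible.

String: '<cacaa><end>'
Greedy '<.*>' starts at first '<' and extends to the LAST '>': '<cacaa><end>' (12 chars)
Lazy '<.*?>' starts at first '<' and stops at the FIRST '>': '<cacaa>' (7 chars)

7


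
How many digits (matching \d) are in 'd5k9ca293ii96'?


\d matches any digit 0-9.
Scanning 'd5k9ca293ii96':
  pos 1: '5' -> DIGIT
  pos 3: '9' -> DIGIT
  pos 6: '2' -> DIGIT
  pos 7: '9' -> DIGIT
  pos 8: '3' -> DIGIT
  pos 11: '9' -> DIGIT
  pos 12: '6' -> DIGIT
Digits found: ['5', '9', '2', '9', '3', '9', '6']
Total: 7

7


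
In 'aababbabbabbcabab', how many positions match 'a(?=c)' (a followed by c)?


Lookahead 'a(?=c)' matches 'a' only when followed by 'c'.
String: 'aababbabbabbcabab'
Checking each position where char is 'a':
  pos 0: 'a' -> no (next='a')
  pos 1: 'a' -> no (next='b')
  pos 3: 'a' -> no (next='b')
  pos 6: 'a' -> no (next='b')
  pos 9: 'a' -> no (next='b')
  pos 13: 'a' -> no (next='b')
  pos 15: 'a' -> no (next='b')
Matching positions: []
Count: 0

0


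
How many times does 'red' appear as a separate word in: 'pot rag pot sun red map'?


Scanning each word for exact match 'red':
  Word 1: 'pot' -> no
  Word 2: 'rag' -> no
  Word 3: 'pot' -> no
  Word 4: 'sun' -> no
  Word 5: 'red' -> MATCH
  Word 6: 'map' -> no
Total matches: 1

1


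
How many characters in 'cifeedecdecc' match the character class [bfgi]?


Character class [bfgi] matches any of: {b, f, g, i}
Scanning string 'cifeedecdecc' character by character:
  pos 0: 'c' -> no
  pos 1: 'i' -> MATCH
  pos 2: 'f' -> MATCH
  pos 3: 'e' -> no
  pos 4: 'e' -> no
  pos 5: 'd' -> no
  pos 6: 'e' -> no
  pos 7: 'c' -> no
  pos 8: 'd' -> no
  pos 9: 'e' -> no
  pos 10: 'c' -> no
  pos 11: 'c' -> no
Total matches: 2

2


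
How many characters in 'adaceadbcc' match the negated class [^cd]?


Negated class [^cd] matches any char NOT in {c, d}
Scanning 'adaceadbcc':
  pos 0: 'a' -> MATCH
  pos 1: 'd' -> no (excluded)
  pos 2: 'a' -> MATCH
  pos 3: 'c' -> no (excluded)
  pos 4: 'e' -> MATCH
  pos 5: 'a' -> MATCH
  pos 6: 'd' -> no (excluded)
  pos 7: 'b' -> MATCH
  pos 8: 'c' -> no (excluded)
  pos 9: 'c' -> no (excluded)
Total matches: 5

5


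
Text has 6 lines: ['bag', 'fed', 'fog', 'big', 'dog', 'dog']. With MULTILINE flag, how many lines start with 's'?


With MULTILINE flag, ^ matches the start of each line.
Lines: ['bag', 'fed', 'fog', 'big', 'dog', 'dog']
Checking which lines start with 's':
  Line 1: 'bag' -> no
  Line 2: 'fed' -> no
  Line 3: 'fog' -> no
  Line 4: 'big' -> no
  Line 5: 'dog' -> no
  Line 6: 'dog' -> no
Matching lines: []
Count: 0

0


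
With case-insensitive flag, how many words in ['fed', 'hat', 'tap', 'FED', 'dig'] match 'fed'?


Case-insensitive matching: compare each word's lowercase form to 'fed'.
  'fed' -> lower='fed' -> MATCH
  'hat' -> lower='hat' -> no
  'tap' -> lower='tap' -> no
  'FED' -> lower='fed' -> MATCH
  'dig' -> lower='dig' -> no
Matches: ['fed', 'FED']
Count: 2

2


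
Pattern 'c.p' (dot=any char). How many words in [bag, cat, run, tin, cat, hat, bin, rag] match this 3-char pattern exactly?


Pattern 'c.p' means: starts with 'c', any single char, ends with 'p'.
Checking each word (must be exactly 3 chars):
  'bag' (len=3): no
  'cat' (len=3): no
  'run' (len=3): no
  'tin' (len=3): no
  'cat' (len=3): no
  'hat' (len=3): no
  'bin' (len=3): no
  'rag' (len=3): no
Matching words: []
Total: 0

0


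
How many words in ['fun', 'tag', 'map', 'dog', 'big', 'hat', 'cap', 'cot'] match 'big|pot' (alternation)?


Alternation 'big|pot' matches either 'big' or 'pot'.
Checking each word:
  'fun' -> no
  'tag' -> no
  'map' -> no
  'dog' -> no
  'big' -> MATCH
  'hat' -> no
  'cap' -> no
  'cot' -> no
Matches: ['big']
Count: 1

1


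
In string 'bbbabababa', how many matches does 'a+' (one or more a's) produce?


Pattern 'a+' matches one or more consecutive a's.
String: 'bbbabababa'
Scanning for runs of a:
  Match 1: 'a' (length 1)
  Match 2: 'a' (length 1)
  Match 3: 'a' (length 1)
  Match 4: 'a' (length 1)
Total matches: 4

4


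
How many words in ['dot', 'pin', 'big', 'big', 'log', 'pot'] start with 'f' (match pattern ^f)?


Pattern ^f anchors to start of word. Check which words begin with 'f':
  'dot' -> no
  'pin' -> no
  'big' -> no
  'big' -> no
  'log' -> no
  'pot' -> no
Matching words: []
Count: 0

0


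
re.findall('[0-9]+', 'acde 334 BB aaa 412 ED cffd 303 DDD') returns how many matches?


Pattern '[0-9]+' finds one or more digits.
Text: 'acde 334 BB aaa 412 ED cffd 303 DDD'
Scanning for matches:
  Match 1: '334'
  Match 2: '412'
  Match 3: '303'
Total matches: 3

3


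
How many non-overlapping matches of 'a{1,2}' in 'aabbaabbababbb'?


Pattern 'a{1,2}' matches between 1 and 2 consecutive a's (greedy).
String: 'aabbaabbababbb'
Finding runs of a's and applying greedy matching:
  Run at pos 0: 'aa' (length 2)
  Run at pos 4: 'aa' (length 2)
  Run at pos 8: 'a' (length 1)
  Run at pos 10: 'a' (length 1)
Matches: ['aa', 'aa', 'a', 'a']
Count: 4

4


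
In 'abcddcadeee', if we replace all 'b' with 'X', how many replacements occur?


re.sub('b', 'X', text) replaces every occurrence of 'b' with 'X'.
Text: 'abcddcadeee'
Scanning for 'b':
  pos 1: 'b' -> replacement #1
Total replacements: 1

1


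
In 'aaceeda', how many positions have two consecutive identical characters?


Looking for consecutive identical characters in 'aaceeda':
  pos 0-1: 'a' vs 'a' -> MATCH ('aa')
  pos 1-2: 'a' vs 'c' -> different
  pos 2-3: 'c' vs 'e' -> different
  pos 3-4: 'e' vs 'e' -> MATCH ('ee')
  pos 4-5: 'e' vs 'd' -> different
  pos 5-6: 'd' vs 'a' -> different
Consecutive identical pairs: ['aa', 'ee']
Count: 2

2


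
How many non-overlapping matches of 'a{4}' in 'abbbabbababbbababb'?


Pattern 'a{4}' matches exactly 4 consecutive a's (greedy, non-overlapping).
String: 'abbbabbababbbababb'
Scanning for runs of a's:
  Run at pos 0: 'a' (length 1) -> 0 match(es)
  Run at pos 4: 'a' (length 1) -> 0 match(es)
  Run at pos 7: 'a' (length 1) -> 0 match(es)
  Run at pos 9: 'a' (length 1) -> 0 match(es)
  Run at pos 13: 'a' (length 1) -> 0 match(es)
  Run at pos 15: 'a' (length 1) -> 0 match(es)
Matches found: []
Total: 0

0


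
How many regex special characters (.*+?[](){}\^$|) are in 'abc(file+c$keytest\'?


Regex special characters are: . * + ? [ ] ( ) { } \ ^ $ |
Scanning 'abc(file+c$keytest\':
  pos 3: '(' -> SPECIAL
  pos 8: '+' -> SPECIAL
  pos 10: '$' -> SPECIAL
  pos 18: '\' -> SPECIAL
Special chars found: ['(', '+', '$', '\\']
Total: 4

4


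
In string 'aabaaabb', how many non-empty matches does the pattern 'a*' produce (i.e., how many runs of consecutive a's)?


Pattern 'a*' matches zero or more a's. We want non-empty runs of consecutive a's.
String: 'aabaaabb'
Walking through the string to find runs of a's:
  Run 1: positions 0-1 -> 'aa'
  Run 2: positions 3-5 -> 'aaa'
Non-empty runs found: ['aa', 'aaa']
Count: 2

2


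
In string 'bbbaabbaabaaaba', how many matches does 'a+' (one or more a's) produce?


Pattern 'a+' matches one or more consecutive a's.
String: 'bbbaabbaabaaaba'
Scanning for runs of a:
  Match 1: 'aa' (length 2)
  Match 2: 'aa' (length 2)
  Match 3: 'aaa' (length 3)
  Match 4: 'a' (length 1)
Total matches: 4

4


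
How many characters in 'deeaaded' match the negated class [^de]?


Negated class [^de] matches any char NOT in {d, e}
Scanning 'deeaaded':
  pos 0: 'd' -> no (excluded)
  pos 1: 'e' -> no (excluded)
  pos 2: 'e' -> no (excluded)
  pos 3: 'a' -> MATCH
  pos 4: 'a' -> MATCH
  pos 5: 'd' -> no (excluded)
  pos 6: 'e' -> no (excluded)
  pos 7: 'd' -> no (excluded)
Total matches: 2

2


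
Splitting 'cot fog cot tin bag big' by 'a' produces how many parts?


Splitting by 'a' breaks the string at each occurrence of the separator.
Text: 'cot fog cot tin bag big'
Parts after split:
  Part 1: 'cot fog cot tin b'
  Part 2: 'g big'
Total parts: 2

2


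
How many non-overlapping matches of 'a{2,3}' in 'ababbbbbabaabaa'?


Pattern 'a{2,3}' matches between 2 and 3 consecutive a's (greedy).
String: 'ababbbbbabaabaa'
Finding runs of a's and applying greedy matching:
  Run at pos 0: 'a' (length 1)
  Run at pos 2: 'a' (length 1)
  Run at pos 8: 'a' (length 1)
  Run at pos 10: 'aa' (length 2)
  Run at pos 13: 'aa' (length 2)
Matches: ['aa', 'aa']
Count: 2

2


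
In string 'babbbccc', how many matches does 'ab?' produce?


Pattern 'ab?' matches 'a' optionally followed by 'b'.
String: 'babbbccc'
Scanning left to right for 'a' then checking next char:
  Match 1: 'ab' (a followed by b)
Total matches: 1

1


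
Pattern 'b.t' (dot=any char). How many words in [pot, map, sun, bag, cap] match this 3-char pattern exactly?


Pattern 'b.t' means: starts with 'b', any single char, ends with 't'.
Checking each word (must be exactly 3 chars):
  'pot' (len=3): no
  'map' (len=3): no
  'sun' (len=3): no
  'bag' (len=3): no
  'cap' (len=3): no
Matching words: []
Total: 0

0


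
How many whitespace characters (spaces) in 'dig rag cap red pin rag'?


\s matches whitespace characters (spaces, tabs, etc.).
Text: 'dig rag cap red pin rag'
This text has 6 words separated by spaces.
Number of spaces = number of words - 1 = 6 - 1 = 5

5


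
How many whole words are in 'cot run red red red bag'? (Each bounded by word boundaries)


Word boundaries (\b) mark the start/end of each word.
Text: 'cot run red red red bag'
Splitting by whitespace:
  Word 1: 'cot'
  Word 2: 'run'
  Word 3: 'red'
  Word 4: 'red'
  Word 5: 'red'
  Word 6: 'bag'
Total whole words: 6

6


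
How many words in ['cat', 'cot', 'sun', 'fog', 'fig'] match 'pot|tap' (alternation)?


Alternation 'pot|tap' matches either 'pot' or 'tap'.
Checking each word:
  'cat' -> no
  'cot' -> no
  'sun' -> no
  'fog' -> no
  'fig' -> no
Matches: []
Count: 0

0


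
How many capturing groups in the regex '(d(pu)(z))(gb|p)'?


To count capturing groups, count each '(' that starts a group.
Pattern: '(d(pu)(z))(gb|p)'
Walking through the pattern:
  Position 0: '(' -> group #1
  Position 2: '(' -> group #2
  Position 6: '(' -> group #3
  Position 10: '(' -> group #4
Total capturing groups: 4

4


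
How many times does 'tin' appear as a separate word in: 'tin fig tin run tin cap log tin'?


Scanning each word for exact match 'tin':
  Word 1: 'tin' -> MATCH
  Word 2: 'fig' -> no
  Word 3: 'tin' -> MATCH
  Word 4: 'run' -> no
  Word 5: 'tin' -> MATCH
  Word 6: 'cap' -> no
  Word 7: 'log' -> no
  Word 8: 'tin' -> MATCH
Total matches: 4

4


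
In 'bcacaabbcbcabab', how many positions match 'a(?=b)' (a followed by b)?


Lookahead 'a(?=b)' matches 'a' only when followed by 'b'.
String: 'bcacaabbcbcabab'
Checking each position where char is 'a':
  pos 2: 'a' -> no (next='c')
  pos 4: 'a' -> no (next='a')
  pos 5: 'a' -> MATCH (next='b')
  pos 11: 'a' -> MATCH (next='b')
  pos 13: 'a' -> MATCH (next='b')
Matching positions: [5, 11, 13]
Count: 3

3


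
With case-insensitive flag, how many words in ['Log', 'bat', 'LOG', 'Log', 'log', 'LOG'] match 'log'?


Case-insensitive matching: compare each word's lowercase form to 'log'.
  'Log' -> lower='log' -> MATCH
  'bat' -> lower='bat' -> no
  'LOG' -> lower='log' -> MATCH
  'Log' -> lower='log' -> MATCH
  'log' -> lower='log' -> MATCH
  'LOG' -> lower='log' -> MATCH
Matches: ['Log', 'LOG', 'Log', 'log', 'LOG']
Count: 5

5


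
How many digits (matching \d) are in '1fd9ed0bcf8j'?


\d matches any digit 0-9.
Scanning '1fd9ed0bcf8j':
  pos 0: '1' -> DIGIT
  pos 3: '9' -> DIGIT
  pos 6: '0' -> DIGIT
  pos 10: '8' -> DIGIT
Digits found: ['1', '9', '0', '8']
Total: 4

4


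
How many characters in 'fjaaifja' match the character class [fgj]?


Character class [fgj] matches any of: {f, g, j}
Scanning string 'fjaaifja' character by character:
  pos 0: 'f' -> MATCH
  pos 1: 'j' -> MATCH
  pos 2: 'a' -> no
  pos 3: 'a' -> no
  pos 4: 'i' -> no
  pos 5: 'f' -> MATCH
  pos 6: 'j' -> MATCH
  pos 7: 'a' -> no
Total matches: 4

4


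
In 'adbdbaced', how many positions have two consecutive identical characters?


Looking for consecutive identical characters in 'adbdbaced':
  pos 0-1: 'a' vs 'd' -> different
  pos 1-2: 'd' vs 'b' -> different
  pos 2-3: 'b' vs 'd' -> different
  pos 3-4: 'd' vs 'b' -> different
  pos 4-5: 'b' vs 'a' -> different
  pos 5-6: 'a' vs 'c' -> different
  pos 6-7: 'c' vs 'e' -> different
  pos 7-8: 'e' vs 'd' -> different
Consecutive identical pairs: []
Count: 0

0


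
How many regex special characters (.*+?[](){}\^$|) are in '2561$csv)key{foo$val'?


Regex special characters are: . * + ? [ ] ( ) { } \ ^ $ |
Scanning '2561$csv)key{foo$val':
  pos 4: '$' -> SPECIAL
  pos 8: ')' -> SPECIAL
  pos 12: '{' -> SPECIAL
  pos 16: '$' -> SPECIAL
Special chars found: ['$', ')', '{', '$']
Total: 4

4


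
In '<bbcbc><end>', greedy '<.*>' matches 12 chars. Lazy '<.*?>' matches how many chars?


Greedy '<.*>' tries to match as MUCH as possible.
Lazy '<.*?>' tries to match as LITTLE as possible.

String: '<bbcbc><end>'
Greedy '<.*>' starts at first '<' and extends to the LAST '>': '<bbcbc><end>' (12 chars)
Lazy '<.*?>' starts at first '<' and stops at the FIRST '>': '<bbcbc>' (7 chars)

7


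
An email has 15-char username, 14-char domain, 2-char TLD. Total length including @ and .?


An email address has format: username@domain.tld
Username length: 15
'@' character: 1
Domain length: 14
'.' character: 1
TLD length: 2
Total = 15 + 1 + 14 + 1 + 2 = 33

33


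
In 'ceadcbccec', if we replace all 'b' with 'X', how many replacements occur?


re.sub('b', 'X', text) replaces every occurrence of 'b' with 'X'.
Text: 'ceadcbccec'
Scanning for 'b':
  pos 5: 'b' -> replacement #1
Total replacements: 1

1


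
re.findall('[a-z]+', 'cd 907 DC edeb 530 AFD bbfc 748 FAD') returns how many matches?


Pattern '[a-z]+' finds one or more lowercase letters.
Text: 'cd 907 DC edeb 530 AFD bbfc 748 FAD'
Scanning for matches:
  Match 1: 'cd'
  Match 2: 'edeb'
  Match 3: 'bbfc'
Total matches: 3

3


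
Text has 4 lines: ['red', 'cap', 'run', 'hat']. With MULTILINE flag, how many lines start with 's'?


With MULTILINE flag, ^ matches the start of each line.
Lines: ['red', 'cap', 'run', 'hat']
Checking which lines start with 's':
  Line 1: 'red' -> no
  Line 2: 'cap' -> no
  Line 3: 'run' -> no
  Line 4: 'hat' -> no
Matching lines: []
Count: 0

0


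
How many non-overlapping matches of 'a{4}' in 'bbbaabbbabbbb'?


Pattern 'a{4}' matches exactly 4 consecutive a's (greedy, non-overlapping).
String: 'bbbaabbbabbbb'
Scanning for runs of a's:
  Run at pos 3: 'aa' (length 2) -> 0 match(es)
  Run at pos 8: 'a' (length 1) -> 0 match(es)
Matches found: []
Total: 0

0


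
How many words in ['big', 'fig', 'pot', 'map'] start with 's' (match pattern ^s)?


Pattern ^s anchors to start of word. Check which words begin with 's':
  'big' -> no
  'fig' -> no
  'pot' -> no
  'map' -> no
Matching words: []
Count: 0

0


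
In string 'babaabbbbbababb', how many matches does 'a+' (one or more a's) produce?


Pattern 'a+' matches one or more consecutive a's.
String: 'babaabbbbbababb'
Scanning for runs of a:
  Match 1: 'a' (length 1)
  Match 2: 'aa' (length 2)
  Match 3: 'a' (length 1)
  Match 4: 'a' (length 1)
Total matches: 4

4


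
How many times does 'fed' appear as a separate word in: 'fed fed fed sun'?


Scanning each word for exact match 'fed':
  Word 1: 'fed' -> MATCH
  Word 2: 'fed' -> MATCH
  Word 3: 'fed' -> MATCH
  Word 4: 'sun' -> no
Total matches: 3

3


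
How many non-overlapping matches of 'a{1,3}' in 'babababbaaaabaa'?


Pattern 'a{1,3}' matches between 1 and 3 consecutive a's (greedy).
String: 'babababbaaaabaa'
Finding runs of a's and applying greedy matching:
  Run at pos 1: 'a' (length 1)
  Run at pos 3: 'a' (length 1)
  Run at pos 5: 'a' (length 1)
  Run at pos 8: 'aaaa' (length 4)
  Run at pos 13: 'aa' (length 2)
Matches: ['a', 'a', 'a', 'aaa', 'a', 'aa']
Count: 6

6


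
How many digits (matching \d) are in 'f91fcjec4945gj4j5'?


\d matches any digit 0-9.
Scanning 'f91fcjec4945gj4j5':
  pos 1: '9' -> DIGIT
  pos 2: '1' -> DIGIT
  pos 8: '4' -> DIGIT
  pos 9: '9' -> DIGIT
  pos 10: '4' -> DIGIT
  pos 11: '5' -> DIGIT
  pos 14: '4' -> DIGIT
  pos 16: '5' -> DIGIT
Digits found: ['9', '1', '4', '9', '4', '5', '4', '5']
Total: 8

8
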